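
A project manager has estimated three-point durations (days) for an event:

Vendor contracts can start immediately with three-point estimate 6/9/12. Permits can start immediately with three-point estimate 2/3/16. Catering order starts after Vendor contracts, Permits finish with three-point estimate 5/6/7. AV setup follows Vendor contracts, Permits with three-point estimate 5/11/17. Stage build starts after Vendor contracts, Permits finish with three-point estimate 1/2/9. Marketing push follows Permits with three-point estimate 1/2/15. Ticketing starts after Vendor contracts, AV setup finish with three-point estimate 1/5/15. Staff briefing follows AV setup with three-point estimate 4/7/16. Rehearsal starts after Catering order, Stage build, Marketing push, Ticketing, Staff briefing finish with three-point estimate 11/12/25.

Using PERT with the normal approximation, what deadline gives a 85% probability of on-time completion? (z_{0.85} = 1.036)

45.9 days

te_Vendor contracts = (6 + 4·9 + 12)/6 = 54/6 = 9; σ²_Vendor contracts = ((12−6)/6)² = 1.000
te_Permits = (2 + 4·3 + 16)/6 = 30/6 = 5; σ²_Permits = ((16−2)/6)² = 5.444
te_Catering order = (5 + 4·6 + 7)/6 = 36/6 = 6; σ²_Catering order = ((7−5)/6)² = 0.111
te_AV setup = (5 + 4·11 + 17)/6 = 66/6 = 11; σ²_AV setup = ((17−5)/6)² = 4.000
te_Stage build = (1 + 4·2 + 9)/6 = 18/6 = 3; σ²_Stage build = ((9−1)/6)² = 1.778
te_Marketing push = (1 + 4·2 + 15)/6 = 24/6 = 4; σ²_Marketing push = ((15−1)/6)² = 5.444
te_Ticketing = (1 + 4·5 + 15)/6 = 36/6 = 6; σ²_Ticketing = ((15−1)/6)² = 5.444
te_Staff briefing = (4 + 4·7 + 16)/6 = 48/6 = 8; σ²_Staff briefing = ((16−4)/6)² = 4.000
te_Rehearsal = (11 + 4·12 + 25)/6 = 84/6 = 14; σ²_Rehearsal = ((25−11)/6)² = 5.444

Forward pass:
ES_Vendor contracts = 0; EF_Vendor contracts = 9
ES_Permits = 0; EF_Permits = 5
ES_Catering order = max(EF_Vendor contracts=9, EF_Permits=5) = 9; EF_Catering order = 9+6 = 15
ES_AV setup = max(EF_Vendor contracts=9, EF_Permits=5) = 9; EF_AV setup = 9+11 = 20
ES_Stage build = max(EF_Vendor contracts=9, EF_Permits=5) = 9; EF_Stage build = 9+3 = 12
ES_Marketing push = 5; EF_Marketing push = 5+4 = 9
ES_Ticketing = max(EF_Vendor contracts=9, EF_AV setup=20) = 20; EF_Ticketing = 20+6 = 26
ES_Staff briefing = 20; EF_Staff briefing = 20+8 = 28
ES_Rehearsal = max(EF_Catering order=15, EF_Stage build=12, EF_Marketing push=9, EF_Ticketing=26, EF_Staff briefing=28) = 28; EF_Rehearsal = 28+14 = 42
Expected project duration μ = 42 days. Critical path: Vendor contracts → AV setup → Staff briefing → Rehearsal.

Variance along critical path = 1.000 + 4.000 + 4.000 + 5.444 = 14.444; σ = 3.801 days.
D = μ + z·σ = 42 + 1.036·3.801 = 45.9 days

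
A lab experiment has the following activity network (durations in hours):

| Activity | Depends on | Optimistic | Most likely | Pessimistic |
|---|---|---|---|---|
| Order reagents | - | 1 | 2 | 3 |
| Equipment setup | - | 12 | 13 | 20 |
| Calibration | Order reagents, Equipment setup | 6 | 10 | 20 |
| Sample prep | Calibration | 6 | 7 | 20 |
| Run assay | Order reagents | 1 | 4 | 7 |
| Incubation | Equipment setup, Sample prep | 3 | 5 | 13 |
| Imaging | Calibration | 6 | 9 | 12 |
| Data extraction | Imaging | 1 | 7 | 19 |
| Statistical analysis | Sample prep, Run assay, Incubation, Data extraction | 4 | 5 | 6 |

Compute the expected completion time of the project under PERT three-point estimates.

te_Order reagents = (1 + 4·2 + 3)/6 = 12/6 = 2
te_Equipment setup = (12 + 4·13 + 20)/6 = 84/6 = 14
te_Calibration = (6 + 4·10 + 20)/6 = 66/6 = 11
te_Sample prep = (6 + 4·7 + 20)/6 = 54/6 = 9
te_Run assay = (1 + 4·4 + 7)/6 = 24/6 = 4
te_Incubation = (3 + 4·5 + 13)/6 = 36/6 = 6
te_Imaging = (6 + 4·9 + 12)/6 = 54/6 = 9
te_Data extraction = (1 + 4·7 + 19)/6 = 48/6 = 8
te_Statistical analysis = (4 + 4·5 + 6)/6 = 30/6 = 5

Forward pass:
ES_Order reagents = 0; EF_Order reagents = 2
ES_Equipment setup = 0; EF_Equipment setup = 14
ES_Calibration = max(EF_Order reagents=2, EF_Equipment setup=14) = 14; EF_Calibration = 14+11 = 25
ES_Sample prep = 25; EF_Sample prep = 25+9 = 34
ES_Run assay = 2; EF_Run assay = 2+4 = 6
ES_Incubation = max(EF_Equipment setup=14, EF_Sample prep=34) = 34; EF_Incubation = 34+6 = 40
ES_Imaging = 25; EF_Imaging = 25+9 = 34
ES_Data extraction = 34; EF_Data extraction = 34+8 = 42
ES_Statistical analysis = max(EF_Sample prep=34, EF_Run assay=6, EF_Incubation=40, EF_Data extraction=42) = 42; EF_Statistical analysis = 42+5 = 47
Expected project duration μ = 47 hours. Critical path: Equipment setup → Calibration → Imaging → Data extraction → Statistical analysis.

47 hours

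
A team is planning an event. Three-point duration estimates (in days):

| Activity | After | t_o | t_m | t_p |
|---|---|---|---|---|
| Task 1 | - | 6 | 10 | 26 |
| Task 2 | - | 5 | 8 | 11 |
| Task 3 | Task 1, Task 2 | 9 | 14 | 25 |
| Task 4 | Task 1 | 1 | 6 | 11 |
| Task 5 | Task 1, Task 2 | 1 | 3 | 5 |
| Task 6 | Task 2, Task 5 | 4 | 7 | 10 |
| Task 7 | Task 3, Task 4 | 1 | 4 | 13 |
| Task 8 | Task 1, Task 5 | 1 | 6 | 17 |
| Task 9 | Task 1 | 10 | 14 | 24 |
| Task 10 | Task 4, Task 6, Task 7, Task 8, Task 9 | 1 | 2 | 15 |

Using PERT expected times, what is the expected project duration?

te_Task 1 = (6 + 4·10 + 26)/6 = 72/6 = 12
te_Task 2 = (5 + 4·8 + 11)/6 = 48/6 = 8
te_Task 3 = (9 + 4·14 + 25)/6 = 90/6 = 15
te_Task 4 = (1 + 4·6 + 11)/6 = 36/6 = 6
te_Task 5 = (1 + 4·3 + 5)/6 = 18/6 = 3
te_Task 6 = (4 + 4·7 + 10)/6 = 42/6 = 7
te_Task 7 = (1 + 4·4 + 13)/6 = 30/6 = 5
te_Task 8 = (1 + 4·6 + 17)/6 = 42/6 = 7
te_Task 9 = (10 + 4·14 + 24)/6 = 90/6 = 15
te_Task 10 = (1 + 4·2 + 15)/6 = 24/6 = 4

Forward pass:
ES_Task 1 = 0; EF_Task 1 = 12
ES_Task 2 = 0; EF_Task 2 = 8
ES_Task 3 = max(EF_Task 1=12, EF_Task 2=8) = 12; EF_Task 3 = 12+15 = 27
ES_Task 4 = 12; EF_Task 4 = 12+6 = 18
ES_Task 5 = max(EF_Task 1=12, EF_Task 2=8) = 12; EF_Task 5 = 12+3 = 15
ES_Task 6 = max(EF_Task 2=8, EF_Task 5=15) = 15; EF_Task 6 = 15+7 = 22
ES_Task 7 = max(EF_Task 3=27, EF_Task 4=18) = 27; EF_Task 7 = 27+5 = 32
ES_Task 8 = max(EF_Task 1=12, EF_Task 5=15) = 15; EF_Task 8 = 15+7 = 22
ES_Task 9 = 12; EF_Task 9 = 12+15 = 27
ES_Task 10 = max(EF_Task 4=18, EF_Task 6=22, EF_Task 7=32, EF_Task 8=22, EF_Task 9=27) = 32; EF_Task 10 = 32+4 = 36
Expected project duration μ = 36 days. Critical path: Task 1 → Task 3 → Task 7 → Task 10.

36 days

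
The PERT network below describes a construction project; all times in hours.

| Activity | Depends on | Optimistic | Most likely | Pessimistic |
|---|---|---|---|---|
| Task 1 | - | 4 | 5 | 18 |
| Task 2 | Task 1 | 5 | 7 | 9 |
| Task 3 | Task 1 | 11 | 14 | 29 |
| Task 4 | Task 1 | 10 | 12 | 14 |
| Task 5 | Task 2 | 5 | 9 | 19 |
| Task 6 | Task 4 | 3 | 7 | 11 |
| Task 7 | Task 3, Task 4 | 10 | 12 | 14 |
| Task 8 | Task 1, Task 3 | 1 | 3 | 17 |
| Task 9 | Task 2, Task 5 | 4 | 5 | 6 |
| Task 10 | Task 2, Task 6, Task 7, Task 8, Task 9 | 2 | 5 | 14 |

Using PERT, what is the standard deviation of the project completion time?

te_Task 1 = (4 + 4·5 + 18)/6 = 42/6 = 7; σ²_Task 1 = ((18−4)/6)² = 5.444
te_Task 2 = (5 + 4·7 + 9)/6 = 42/6 = 7; σ²_Task 2 = ((9−5)/6)² = 0.444
te_Task 3 = (11 + 4·14 + 29)/6 = 96/6 = 16; σ²_Task 3 = ((29−11)/6)² = 9.000
te_Task 4 = (10 + 4·12 + 14)/6 = 72/6 = 12; σ²_Task 4 = ((14−10)/6)² = 0.444
te_Task 5 = (5 + 4·9 + 19)/6 = 60/6 = 10; σ²_Task 5 = ((19−5)/6)² = 5.444
te_Task 6 = (3 + 4·7 + 11)/6 = 42/6 = 7; σ²_Task 6 = ((11−3)/6)² = 1.778
te_Task 7 = (10 + 4·12 + 14)/6 = 72/6 = 12; σ²_Task 7 = ((14−10)/6)² = 0.444
te_Task 8 = (1 + 4·3 + 17)/6 = 30/6 = 5; σ²_Task 8 = ((17−1)/6)² = 7.111
te_Task 9 = (4 + 4·5 + 6)/6 = 30/6 = 5; σ²_Task 9 = ((6−4)/6)² = 0.111
te_Task 10 = (2 + 4·5 + 14)/6 = 36/6 = 6; σ²_Task 10 = ((14−2)/6)² = 4.000

Forward pass:
ES_Task 1 = 0; EF_Task 1 = 7
ES_Task 2 = 7; EF_Task 2 = 7+7 = 14
ES_Task 3 = 7; EF_Task 3 = 7+16 = 23
ES_Task 4 = 7; EF_Task 4 = 7+12 = 19
ES_Task 5 = 14; EF_Task 5 = 14+10 = 24
ES_Task 6 = 19; EF_Task 6 = 19+7 = 26
ES_Task 7 = max(EF_Task 3=23, EF_Task 4=19) = 23; EF_Task 7 = 23+12 = 35
ES_Task 8 = max(EF_Task 1=7, EF_Task 3=23) = 23; EF_Task 8 = 23+5 = 28
ES_Task 9 = max(EF_Task 2=14, EF_Task 5=24) = 24; EF_Task 9 = 24+5 = 29
ES_Task 10 = max(EF_Task 2=14, EF_Task 6=26, EF_Task 7=35, EF_Task 8=28, EF_Task 9=29) = 35; EF_Task 10 = 35+6 = 41
Expected project duration μ = 41 hours. Critical path: Task 1 → Task 3 → Task 7 → Task 10.

Variance along critical path = 5.444 + 9.000 + 0.444 + 4.000 = 18.889
σ = √18.889 = 4.346 hours

4.35 hours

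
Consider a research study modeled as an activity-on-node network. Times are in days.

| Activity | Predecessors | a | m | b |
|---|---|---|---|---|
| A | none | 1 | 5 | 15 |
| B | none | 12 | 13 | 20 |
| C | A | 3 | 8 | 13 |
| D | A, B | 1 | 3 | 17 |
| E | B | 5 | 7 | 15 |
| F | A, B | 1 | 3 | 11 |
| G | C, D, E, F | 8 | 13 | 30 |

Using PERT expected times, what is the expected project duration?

te_A = (1 + 4·5 + 15)/6 = 36/6 = 6
te_B = (12 + 4·13 + 20)/6 = 84/6 = 14
te_C = (3 + 4·8 + 13)/6 = 48/6 = 8
te_D = (1 + 4·3 + 17)/6 = 30/6 = 5
te_E = (5 + 4·7 + 15)/6 = 48/6 = 8
te_F = (1 + 4·3 + 11)/6 = 24/6 = 4
te_G = (8 + 4·13 + 30)/6 = 90/6 = 15

Forward pass:
ES_A = 0; EF_A = 6
ES_B = 0; EF_B = 14
ES_C = 6; EF_C = 6+8 = 14
ES_D = max(EF_A=6, EF_B=14) = 14; EF_D = 14+5 = 19
ES_E = 14; EF_E = 14+8 = 22
ES_F = max(EF_A=6, EF_B=14) = 14; EF_F = 14+4 = 18
ES_G = max(EF_C=14, EF_D=19, EF_E=22, EF_F=18) = 22; EF_G = 22+15 = 37
Expected project duration μ = 37 days. Critical path: B → E → G.

37 days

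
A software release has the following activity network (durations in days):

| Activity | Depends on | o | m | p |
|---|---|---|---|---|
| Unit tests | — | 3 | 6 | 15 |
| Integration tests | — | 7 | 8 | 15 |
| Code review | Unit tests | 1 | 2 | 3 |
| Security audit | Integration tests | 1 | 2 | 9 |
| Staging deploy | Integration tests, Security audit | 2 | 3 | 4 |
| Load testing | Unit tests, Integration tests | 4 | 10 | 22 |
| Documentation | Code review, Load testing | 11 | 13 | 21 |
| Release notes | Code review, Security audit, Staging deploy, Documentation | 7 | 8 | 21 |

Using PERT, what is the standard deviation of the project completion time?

4.36 days

te_Unit tests = (3 + 4·6 + 15)/6 = 42/6 = 7; σ²_Unit tests = ((15−3)/6)² = 4.000
te_Integration tests = (7 + 4·8 + 15)/6 = 54/6 = 9; σ²_Integration tests = ((15−7)/6)² = 1.778
te_Code review = (1 + 4·2 + 3)/6 = 12/6 = 2; σ²_Code review = ((3−1)/6)² = 0.111
te_Security audit = (1 + 4·2 + 9)/6 = 18/6 = 3; σ²_Security audit = ((9−1)/6)² = 1.778
te_Staging deploy = (2 + 4·3 + 4)/6 = 18/6 = 3; σ²_Staging deploy = ((4−2)/6)² = 0.111
te_Load testing = (4 + 4·10 + 22)/6 = 66/6 = 11; σ²_Load testing = ((22−4)/6)² = 9.000
te_Documentation = (11 + 4·13 + 21)/6 = 84/6 = 14; σ²_Documentation = ((21−11)/6)² = 2.778
te_Release notes = (7 + 4·8 + 21)/6 = 60/6 = 10; σ²_Release notes = ((21−7)/6)² = 5.444

Forward pass:
ES_Unit tests = 0; EF_Unit tests = 7
ES_Integration tests = 0; EF_Integration tests = 9
ES_Code review = 7; EF_Code review = 7+2 = 9
ES_Security audit = 9; EF_Security audit = 9+3 = 12
ES_Staging deploy = max(EF_Integration tests=9, EF_Security audit=12) = 12; EF_Staging deploy = 12+3 = 15
ES_Load testing = max(EF_Unit tests=7, EF_Integration tests=9) = 9; EF_Load testing = 9+11 = 20
ES_Documentation = max(EF_Code review=9, EF_Load testing=20) = 20; EF_Documentation = 20+14 = 34
ES_Release notes = max(EF_Code review=9, EF_Security audit=12, EF_Staging deploy=15, EF_Documentation=34) = 34; EF_Release notes = 34+10 = 44
Expected project duration μ = 44 days. Critical path: Integration tests → Load testing → Documentation → Release notes.

Variance along critical path = 1.778 + 9.000 + 2.778 + 5.444 = 19.000
σ = √19.000 = 4.359 days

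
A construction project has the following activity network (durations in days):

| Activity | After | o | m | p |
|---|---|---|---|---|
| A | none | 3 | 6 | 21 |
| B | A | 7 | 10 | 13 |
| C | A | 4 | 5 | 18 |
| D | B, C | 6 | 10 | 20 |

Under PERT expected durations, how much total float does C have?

3 days

te_A = (3 + 4·6 + 21)/6 = 48/6 = 8
te_B = (7 + 4·10 + 13)/6 = 60/6 = 10
te_C = (4 + 4·5 + 18)/6 = 42/6 = 7
te_D = (6 + 4·10 + 20)/6 = 66/6 = 11

Forward pass:
ES_A = 0; EF_A = 8
ES_B = 8; EF_B = 8+10 = 18
ES_C = 8; EF_C = 8+7 = 15
ES_D = max(EF_B=18, EF_C=15) = 18; EF_D = 18+11 = 29
Expected project duration μ = 29 days. Critical path: A → B → D.

Backward pass:
LF_D = 29; LS_D = 29−11 = 18
LF_C = LS_D = 18; LS_C = 18−7 = 11
LF_B = LS_D = 18; LS_B = 18−10 = 8
LF_A = min(LS_B=8, LS_C=11) = 8; LS_A = 8−8 = 0
Slack_C = LS_C − ES_C = 11 − 8 = 3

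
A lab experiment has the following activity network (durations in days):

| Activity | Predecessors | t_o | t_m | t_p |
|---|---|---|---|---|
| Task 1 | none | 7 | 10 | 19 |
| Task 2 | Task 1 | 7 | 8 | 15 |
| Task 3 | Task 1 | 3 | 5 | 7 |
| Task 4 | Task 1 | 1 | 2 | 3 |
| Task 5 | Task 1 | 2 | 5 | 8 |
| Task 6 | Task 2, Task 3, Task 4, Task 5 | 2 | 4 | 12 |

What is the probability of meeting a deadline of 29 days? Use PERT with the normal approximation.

te_Task 1 = (7 + 4·10 + 19)/6 = 66/6 = 11; σ²_Task 1 = ((19−7)/6)² = 4.000
te_Task 2 = (7 + 4·8 + 15)/6 = 54/6 = 9; σ²_Task 2 = ((15−7)/6)² = 1.778
te_Task 3 = (3 + 4·5 + 7)/6 = 30/6 = 5; σ²_Task 3 = ((7−3)/6)² = 0.444
te_Task 4 = (1 + 4·2 + 3)/6 = 12/6 = 2; σ²_Task 4 = ((3−1)/6)² = 0.111
te_Task 5 = (2 + 4·5 + 8)/6 = 30/6 = 5; σ²_Task 5 = ((8−2)/6)² = 1.000
te_Task 6 = (2 + 4·4 + 12)/6 = 30/6 = 5; σ²_Task 6 = ((12−2)/6)² = 2.778

Forward pass:
ES_Task 1 = 0; EF_Task 1 = 11
ES_Task 2 = 11; EF_Task 2 = 11+9 = 20
ES_Task 3 = 11; EF_Task 3 = 11+5 = 16
ES_Task 4 = 11; EF_Task 4 = 11+2 = 13
ES_Task 5 = 11; EF_Task 5 = 11+5 = 16
ES_Task 6 = max(EF_Task 2=20, EF_Task 3=16, EF_Task 4=13, EF_Task 5=16) = 20; EF_Task 6 = 20+5 = 25
Expected project duration μ = 25 days. Critical path: Task 1 → Task 2 → Task 6.

Variance along critical path = 4.000 + 1.778 + 2.778 = 8.556; σ = √8.556 = 2.925 days.
Z = (29 − 25) / 2.925 = 1.368
P(T ≤ 29) = Φ(1.368) ≈ 0.914

0.914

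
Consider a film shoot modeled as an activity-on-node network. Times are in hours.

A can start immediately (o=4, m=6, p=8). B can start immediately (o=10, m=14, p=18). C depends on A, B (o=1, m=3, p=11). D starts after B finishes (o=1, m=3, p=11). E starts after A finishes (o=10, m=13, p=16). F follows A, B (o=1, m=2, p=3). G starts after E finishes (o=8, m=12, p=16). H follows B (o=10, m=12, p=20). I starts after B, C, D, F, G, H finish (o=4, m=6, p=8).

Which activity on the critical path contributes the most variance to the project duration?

G

te_A = (4 + 4·6 + 8)/6 = 36/6 = 6; σ²_A = ((8−4)/6)² = 0.444
te_B = (10 + 4·14 + 18)/6 = 84/6 = 14; σ²_B = ((18−10)/6)² = 1.778
te_C = (1 + 4·3 + 11)/6 = 24/6 = 4; σ²_C = ((11−1)/6)² = 2.778
te_D = (1 + 4·3 + 11)/6 = 24/6 = 4; σ²_D = ((11−1)/6)² = 2.778
te_E = (10 + 4·13 + 16)/6 = 78/6 = 13; σ²_E = ((16−10)/6)² = 1.000
te_F = (1 + 4·2 + 3)/6 = 12/6 = 2; σ²_F = ((3−1)/6)² = 0.111
te_G = (8 + 4·12 + 16)/6 = 72/6 = 12; σ²_G = ((16−8)/6)² = 1.778
te_H = (10 + 4·12 + 20)/6 = 78/6 = 13; σ²_H = ((20−10)/6)² = 2.778
te_I = (4 + 4·6 + 8)/6 = 36/6 = 6; σ²_I = ((8−4)/6)² = 0.444

Forward pass:
ES_A = 0; EF_A = 6
ES_B = 0; EF_B = 14
ES_C = max(EF_A=6, EF_B=14) = 14; EF_C = 14+4 = 18
ES_D = 14; EF_D = 14+4 = 18
ES_E = 6; EF_E = 6+13 = 19
ES_F = max(EF_A=6, EF_B=14) = 14; EF_F = 14+2 = 16
ES_G = 19; EF_G = 19+12 = 31
ES_H = 14; EF_H = 14+13 = 27
ES_I = max(EF_B=14, EF_C=18, EF_D=18, EF_F=16, EF_G=31, EF_H=27) = 31; EF_I = 31+6 = 37
Expected project duration μ = 37 hours. Critical path: A → E → G → I.

Variances on critical path: σ²_A=0.444, σ²_E=1.000, σ²_G=1.778, σ²_I=0.444.
Largest is σ²_G = 1.778.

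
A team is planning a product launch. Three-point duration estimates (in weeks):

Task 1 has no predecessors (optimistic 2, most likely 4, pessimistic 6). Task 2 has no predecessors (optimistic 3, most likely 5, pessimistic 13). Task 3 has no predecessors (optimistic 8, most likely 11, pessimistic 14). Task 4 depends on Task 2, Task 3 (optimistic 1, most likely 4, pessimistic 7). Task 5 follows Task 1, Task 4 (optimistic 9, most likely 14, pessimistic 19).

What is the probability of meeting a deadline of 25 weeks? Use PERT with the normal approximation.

te_Task 1 = (2 + 4·4 + 6)/6 = 24/6 = 4; σ²_Task 1 = ((6−2)/6)² = 0.444
te_Task 2 = (3 + 4·5 + 13)/6 = 36/6 = 6; σ²_Task 2 = ((13−3)/6)² = 2.778
te_Task 3 = (8 + 4·11 + 14)/6 = 66/6 = 11; σ²_Task 3 = ((14−8)/6)² = 1.000
te_Task 4 = (1 + 4·4 + 7)/6 = 24/6 = 4; σ²_Task 4 = ((7−1)/6)² = 1.000
te_Task 5 = (9 + 4·14 + 19)/6 = 84/6 = 14; σ²_Task 5 = ((19−9)/6)² = 2.778

Forward pass:
ES_Task 1 = 0; EF_Task 1 = 4
ES_Task 2 = 0; EF_Task 2 = 6
ES_Task 3 = 0; EF_Task 3 = 11
ES_Task 4 = max(EF_Task 2=6, EF_Task 3=11) = 11; EF_Task 4 = 11+4 = 15
ES_Task 5 = max(EF_Task 1=4, EF_Task 4=15) = 15; EF_Task 5 = 15+14 = 29
Expected project duration μ = 29 weeks. Critical path: Task 3 → Task 4 → Task 5.

Variance along critical path = 1.000 + 1.000 + 2.778 = 4.778; σ = √4.778 = 2.186 weeks.
Z = (25 − 29) / 2.186 = -1.830
P(T ≤ 25) = Φ(-1.830) ≈ 0.034

0.034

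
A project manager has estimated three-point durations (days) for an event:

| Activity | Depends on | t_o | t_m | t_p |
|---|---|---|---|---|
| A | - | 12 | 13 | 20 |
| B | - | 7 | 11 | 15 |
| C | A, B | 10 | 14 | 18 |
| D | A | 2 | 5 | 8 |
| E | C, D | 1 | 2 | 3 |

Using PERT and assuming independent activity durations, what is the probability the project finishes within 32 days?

te_A = (12 + 4·13 + 20)/6 = 84/6 = 14; σ²_A = ((20−12)/6)² = 1.778
te_B = (7 + 4·11 + 15)/6 = 66/6 = 11; σ²_B = ((15−7)/6)² = 1.778
te_C = (10 + 4·14 + 18)/6 = 84/6 = 14; σ²_C = ((18−10)/6)² = 1.778
te_D = (2 + 4·5 + 8)/6 = 30/6 = 5; σ²_D = ((8−2)/6)² = 1.000
te_E = (1 + 4·2 + 3)/6 = 12/6 = 2; σ²_E = ((3−1)/6)² = 0.111

Forward pass:
ES_A = 0; EF_A = 14
ES_B = 0; EF_B = 11
ES_C = max(EF_A=14, EF_B=11) = 14; EF_C = 14+14 = 28
ES_D = 14; EF_D = 14+5 = 19
ES_E = max(EF_C=28, EF_D=19) = 28; EF_E = 28+2 = 30
Expected project duration μ = 30 days. Critical path: A → C → E.

Variance along critical path = 1.778 + 1.778 + 0.111 = 3.667; σ = √3.667 = 1.915 days.
Z = (32 − 30) / 1.915 = 1.044
P(T ≤ 32) = Φ(1.044) ≈ 0.852

0.852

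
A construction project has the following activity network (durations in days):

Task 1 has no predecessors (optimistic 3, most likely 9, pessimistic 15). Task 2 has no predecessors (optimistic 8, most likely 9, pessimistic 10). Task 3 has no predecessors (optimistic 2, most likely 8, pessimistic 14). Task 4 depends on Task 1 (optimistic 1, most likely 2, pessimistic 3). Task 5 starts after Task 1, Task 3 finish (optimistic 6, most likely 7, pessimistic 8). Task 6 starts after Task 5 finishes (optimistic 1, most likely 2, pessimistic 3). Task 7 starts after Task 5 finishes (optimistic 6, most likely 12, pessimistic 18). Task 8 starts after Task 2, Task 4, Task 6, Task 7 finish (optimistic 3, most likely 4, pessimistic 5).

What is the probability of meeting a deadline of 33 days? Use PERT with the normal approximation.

te_Task 1 = (3 + 4·9 + 15)/6 = 54/6 = 9; σ²_Task 1 = ((15−3)/6)² = 4.000
te_Task 2 = (8 + 4·9 + 10)/6 = 54/6 = 9; σ²_Task 2 = ((10−8)/6)² = 0.111
te_Task 3 = (2 + 4·8 + 14)/6 = 48/6 = 8; σ²_Task 3 = ((14−2)/6)² = 4.000
te_Task 4 = (1 + 4·2 + 3)/6 = 12/6 = 2; σ²_Task 4 = ((3−1)/6)² = 0.111
te_Task 5 = (6 + 4·7 + 8)/6 = 42/6 = 7; σ²_Task 5 = ((8−6)/6)² = 0.111
te_Task 6 = (1 + 4·2 + 3)/6 = 12/6 = 2; σ²_Task 6 = ((3−1)/6)² = 0.111
te_Task 7 = (6 + 4·12 + 18)/6 = 72/6 = 12; σ²_Task 7 = ((18−6)/6)² = 4.000
te_Task 8 = (3 + 4·4 + 5)/6 = 24/6 = 4; σ²_Task 8 = ((5−3)/6)² = 0.111

Forward pass:
ES_Task 1 = 0; EF_Task 1 = 9
ES_Task 2 = 0; EF_Task 2 = 9
ES_Task 3 = 0; EF_Task 3 = 8
ES_Task 4 = 9; EF_Task 4 = 9+2 = 11
ES_Task 5 = max(EF_Task 1=9, EF_Task 3=8) = 9; EF_Task 5 = 9+7 = 16
ES_Task 6 = 16; EF_Task 6 = 16+2 = 18
ES_Task 7 = 16; EF_Task 7 = 16+12 = 28
ES_Task 8 = max(EF_Task 2=9, EF_Task 4=11, EF_Task 6=18, EF_Task 7=28) = 28; EF_Task 8 = 28+4 = 32
Expected project duration μ = 32 days. Critical path: Task 1 → Task 5 → Task 7 → Task 8.

Variance along critical path = 4.000 + 0.111 + 4.000 + 0.111 = 8.222; σ = √8.222 = 2.867 days.
Z = (33 − 32) / 2.867 = 0.349
P(T ≤ 33) = Φ(0.349) ≈ 0.636

0.636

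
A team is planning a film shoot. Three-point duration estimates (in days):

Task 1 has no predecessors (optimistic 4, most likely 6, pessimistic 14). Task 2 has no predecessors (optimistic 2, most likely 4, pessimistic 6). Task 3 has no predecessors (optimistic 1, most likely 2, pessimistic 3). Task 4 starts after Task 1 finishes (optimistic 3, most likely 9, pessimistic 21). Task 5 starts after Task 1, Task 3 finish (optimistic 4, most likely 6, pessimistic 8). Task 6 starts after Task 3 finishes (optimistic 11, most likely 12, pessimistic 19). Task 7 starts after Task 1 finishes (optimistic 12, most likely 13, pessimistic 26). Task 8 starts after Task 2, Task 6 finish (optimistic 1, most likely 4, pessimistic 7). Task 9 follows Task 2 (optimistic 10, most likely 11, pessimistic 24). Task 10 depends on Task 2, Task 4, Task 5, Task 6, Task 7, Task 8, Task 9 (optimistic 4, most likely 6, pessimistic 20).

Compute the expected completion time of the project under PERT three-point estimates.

30 days

te_Task 1 = (4 + 4·6 + 14)/6 = 42/6 = 7
te_Task 2 = (2 + 4·4 + 6)/6 = 24/6 = 4
te_Task 3 = (1 + 4·2 + 3)/6 = 12/6 = 2
te_Task 4 = (3 + 4·9 + 21)/6 = 60/6 = 10
te_Task 5 = (4 + 4·6 + 8)/6 = 36/6 = 6
te_Task 6 = (11 + 4·12 + 19)/6 = 78/6 = 13
te_Task 7 = (12 + 4·13 + 26)/6 = 90/6 = 15
te_Task 8 = (1 + 4·4 + 7)/6 = 24/6 = 4
te_Task 9 = (10 + 4·11 + 24)/6 = 78/6 = 13
te_Task 10 = (4 + 4·6 + 20)/6 = 48/6 = 8

Forward pass:
ES_Task 1 = 0; EF_Task 1 = 7
ES_Task 2 = 0; EF_Task 2 = 4
ES_Task 3 = 0; EF_Task 3 = 2
ES_Task 4 = 7; EF_Task 4 = 7+10 = 17
ES_Task 5 = max(EF_Task 1=7, EF_Task 3=2) = 7; EF_Task 5 = 7+6 = 13
ES_Task 6 = 2; EF_Task 6 = 2+13 = 15
ES_Task 7 = 7; EF_Task 7 = 7+15 = 22
ES_Task 8 = max(EF_Task 2=4, EF_Task 6=15) = 15; EF_Task 8 = 15+4 = 19
ES_Task 9 = 4; EF_Task 9 = 4+13 = 17
ES_Task 10 = max(EF_Task 2=4, EF_Task 4=17, EF_Task 5=13, EF_Task 6=15, EF_Task 7=22, EF_Task 8=19, EF_Task 9=17) = 22; EF_Task 10 = 22+8 = 30
Expected project duration μ = 30 days. Critical path: Task 1 → Task 7 → Task 10.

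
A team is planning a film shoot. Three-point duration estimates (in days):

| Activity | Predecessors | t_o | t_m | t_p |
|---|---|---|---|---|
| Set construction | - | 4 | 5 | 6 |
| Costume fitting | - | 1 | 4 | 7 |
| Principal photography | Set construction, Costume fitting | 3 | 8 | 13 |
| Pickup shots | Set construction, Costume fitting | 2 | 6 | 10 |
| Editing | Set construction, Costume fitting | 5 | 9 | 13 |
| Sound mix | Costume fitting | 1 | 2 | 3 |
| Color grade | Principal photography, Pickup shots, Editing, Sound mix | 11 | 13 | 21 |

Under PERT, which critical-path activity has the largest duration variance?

Color grade

te_Set construction = (4 + 4·5 + 6)/6 = 30/6 = 5; σ²_Set construction = ((6−4)/6)² = 0.111
te_Costume fitting = (1 + 4·4 + 7)/6 = 24/6 = 4; σ²_Costume fitting = ((7−1)/6)² = 1.000
te_Principal photography = (3 + 4·8 + 13)/6 = 48/6 = 8; σ²_Principal photography = ((13−3)/6)² = 2.778
te_Pickup shots = (2 + 4·6 + 10)/6 = 36/6 = 6; σ²_Pickup shots = ((10−2)/6)² = 1.778
te_Editing = (5 + 4·9 + 13)/6 = 54/6 = 9; σ²_Editing = ((13−5)/6)² = 1.778
te_Sound mix = (1 + 4·2 + 3)/6 = 12/6 = 2; σ²_Sound mix = ((3−1)/6)² = 0.111
te_Color grade = (11 + 4·13 + 21)/6 = 84/6 = 14; σ²_Color grade = ((21−11)/6)² = 2.778

Forward pass:
ES_Set construction = 0; EF_Set construction = 5
ES_Costume fitting = 0; EF_Costume fitting = 4
ES_Principal photography = max(EF_Set construction=5, EF_Costume fitting=4) = 5; EF_Principal photography = 5+8 = 13
ES_Pickup shots = max(EF_Set construction=5, EF_Costume fitting=4) = 5; EF_Pickup shots = 5+6 = 11
ES_Editing = max(EF_Set construction=5, EF_Costume fitting=4) = 5; EF_Editing = 5+9 = 14
ES_Sound mix = 4; EF_Sound mix = 4+2 = 6
ES_Color grade = max(EF_Principal photography=13, EF_Pickup shots=11, EF_Editing=14, EF_Sound mix=6) = 14; EF_Color grade = 14+14 = 28
Expected project duration μ = 28 days. Critical path: Set construction → Editing → Color grade.

Variances on critical path: σ²_Set construction=0.111, σ²_Editing=1.778, σ²_Color grade=2.778.
Largest is σ²_Color grade = 2.778.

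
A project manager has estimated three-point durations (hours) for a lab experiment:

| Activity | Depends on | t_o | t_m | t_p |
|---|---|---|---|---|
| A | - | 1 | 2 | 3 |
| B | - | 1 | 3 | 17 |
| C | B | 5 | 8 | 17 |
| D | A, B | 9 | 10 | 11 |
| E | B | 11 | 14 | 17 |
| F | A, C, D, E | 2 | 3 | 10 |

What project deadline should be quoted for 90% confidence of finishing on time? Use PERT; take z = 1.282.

27.0 hours

te_A = (1 + 4·2 + 3)/6 = 12/6 = 2; σ²_A = ((3−1)/6)² = 0.111
te_B = (1 + 4·3 + 17)/6 = 30/6 = 5; σ²_B = ((17−1)/6)² = 7.111
te_C = (5 + 4·8 + 17)/6 = 54/6 = 9; σ²_C = ((17−5)/6)² = 4.000
te_D = (9 + 4·10 + 11)/6 = 60/6 = 10; σ²_D = ((11−9)/6)² = 0.111
te_E = (11 + 4·14 + 17)/6 = 84/6 = 14; σ²_E = ((17−11)/6)² = 1.000
te_F = (2 + 4·3 + 10)/6 = 24/6 = 4; σ²_F = ((10−2)/6)² = 1.778

Forward pass:
ES_A = 0; EF_A = 2
ES_B = 0; EF_B = 5
ES_C = 5; EF_C = 5+9 = 14
ES_D = max(EF_A=2, EF_B=5) = 5; EF_D = 5+10 = 15
ES_E = 5; EF_E = 5+14 = 19
ES_F = max(EF_A=2, EF_C=14, EF_D=15, EF_E=19) = 19; EF_F = 19+4 = 23
Expected project duration μ = 23 hours. Critical path: B → E → F.

Variance along critical path = 7.111 + 1.000 + 1.778 = 9.889; σ = 3.145 hours.
D = μ + z·σ = 23 + 1.282·3.145 = 27.0 hours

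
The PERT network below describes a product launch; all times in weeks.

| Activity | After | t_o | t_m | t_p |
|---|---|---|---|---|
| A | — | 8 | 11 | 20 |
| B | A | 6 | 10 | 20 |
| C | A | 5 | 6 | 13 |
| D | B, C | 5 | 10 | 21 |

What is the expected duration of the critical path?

te_A = (8 + 4·11 + 20)/6 = 72/6 = 12
te_B = (6 + 4·10 + 20)/6 = 66/6 = 11
te_C = (5 + 4·6 + 13)/6 = 42/6 = 7
te_D = (5 + 4·10 + 21)/6 = 66/6 = 11

Forward pass:
ES_A = 0; EF_A = 12
ES_B = 12; EF_B = 12+11 = 23
ES_C = 12; EF_C = 12+7 = 19
ES_D = max(EF_B=23, EF_C=19) = 23; EF_D = 23+11 = 34
Expected project duration μ = 34 weeks. Critical path: A → B → D.

34 weeks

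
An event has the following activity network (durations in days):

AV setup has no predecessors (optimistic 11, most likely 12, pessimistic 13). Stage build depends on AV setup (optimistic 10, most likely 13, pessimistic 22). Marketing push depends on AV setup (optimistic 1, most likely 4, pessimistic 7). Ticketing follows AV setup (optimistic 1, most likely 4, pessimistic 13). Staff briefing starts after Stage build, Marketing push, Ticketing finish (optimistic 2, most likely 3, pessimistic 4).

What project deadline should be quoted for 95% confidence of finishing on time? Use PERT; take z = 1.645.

32.4 days

te_AV setup = (11 + 4·12 + 13)/6 = 72/6 = 12; σ²_AV setup = ((13−11)/6)² = 0.111
te_Stage build = (10 + 4·13 + 22)/6 = 84/6 = 14; σ²_Stage build = ((22−10)/6)² = 4.000
te_Marketing push = (1 + 4·4 + 7)/6 = 24/6 = 4; σ²_Marketing push = ((7−1)/6)² = 1.000
te_Ticketing = (1 + 4·4 + 13)/6 = 30/6 = 5; σ²_Ticketing = ((13−1)/6)² = 4.000
te_Staff briefing = (2 + 4·3 + 4)/6 = 18/6 = 3; σ²_Staff briefing = ((4−2)/6)² = 0.111

Forward pass:
ES_AV setup = 0; EF_AV setup = 12
ES_Stage build = 12; EF_Stage build = 12+14 = 26
ES_Marketing push = 12; EF_Marketing push = 12+4 = 16
ES_Ticketing = 12; EF_Ticketing = 12+5 = 17
ES_Staff briefing = max(EF_Stage build=26, EF_Marketing push=16, EF_Ticketing=17) = 26; EF_Staff briefing = 26+3 = 29
Expected project duration μ = 29 days. Critical path: AV setup → Stage build → Staff briefing.

Variance along critical path = 0.111 + 4.000 + 0.111 = 4.222; σ = 2.055 days.
D = μ + z·σ = 29 + 1.645·2.055 = 32.4 days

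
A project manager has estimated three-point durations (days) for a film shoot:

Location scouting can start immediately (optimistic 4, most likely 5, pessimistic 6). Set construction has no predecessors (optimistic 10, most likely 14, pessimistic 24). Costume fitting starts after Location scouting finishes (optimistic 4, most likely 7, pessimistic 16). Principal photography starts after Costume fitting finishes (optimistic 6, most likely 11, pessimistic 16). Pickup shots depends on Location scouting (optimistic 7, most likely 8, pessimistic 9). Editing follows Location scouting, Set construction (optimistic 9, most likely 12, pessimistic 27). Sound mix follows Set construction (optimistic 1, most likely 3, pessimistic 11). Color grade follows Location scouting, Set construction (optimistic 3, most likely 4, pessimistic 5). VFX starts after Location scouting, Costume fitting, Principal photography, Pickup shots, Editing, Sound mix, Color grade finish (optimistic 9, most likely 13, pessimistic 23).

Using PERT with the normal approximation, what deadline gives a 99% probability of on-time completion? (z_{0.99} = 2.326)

te_Location scouting = (4 + 4·5 + 6)/6 = 30/6 = 5; σ²_Location scouting = ((6−4)/6)² = 0.111
te_Set construction = (10 + 4·14 + 24)/6 = 90/6 = 15; σ²_Set construction = ((24−10)/6)² = 5.444
te_Costume fitting = (4 + 4·7 + 16)/6 = 48/6 = 8; σ²_Costume fitting = ((16−4)/6)² = 4.000
te_Principal photography = (6 + 4·11 + 16)/6 = 66/6 = 11; σ²_Principal photography = ((16−6)/6)² = 2.778
te_Pickup shots = (7 + 4·8 + 9)/6 = 48/6 = 8; σ²_Pickup shots = ((9−7)/6)² = 0.111
te_Editing = (9 + 4·12 + 27)/6 = 84/6 = 14; σ²_Editing = ((27−9)/6)² = 9.000
te_Sound mix = (1 + 4·3 + 11)/6 = 24/6 = 4; σ²_Sound mix = ((11−1)/6)² = 2.778
te_Color grade = (3 + 4·4 + 5)/6 = 24/6 = 4; σ²_Color grade = ((5−3)/6)² = 0.111
te_VFX = (9 + 4·13 + 23)/6 = 84/6 = 14; σ²_VFX = ((23−9)/6)² = 5.444

Forward pass:
ES_Location scouting = 0; EF_Location scouting = 5
ES_Set construction = 0; EF_Set construction = 15
ES_Costume fitting = 5; EF_Costume fitting = 5+8 = 13
ES_Principal photography = 13; EF_Principal photography = 13+11 = 24
ES_Pickup shots = 5; EF_Pickup shots = 5+8 = 13
ES_Editing = max(EF_Location scouting=5, EF_Set construction=15) = 15; EF_Editing = 15+14 = 29
ES_Sound mix = 15; EF_Sound mix = 15+4 = 19
ES_Color grade = max(EF_Location scouting=5, EF_Set construction=15) = 15; EF_Color grade = 15+4 = 19
ES_VFX = max(EF_Location scouting=5, EF_Costume fitting=13, EF_Principal photography=24, EF_Pickup shots=13, EF_Editing=29, EF_Sound mix=19, EF_Color grade=19) = 29; EF_VFX = 29+14 = 43
Expected project duration μ = 43 days. Critical path: Set construction → Editing → VFX.

Variance along critical path = 5.444 + 9.000 + 5.444 = 19.889; σ = 4.460 days.
D = μ + z·σ = 43 + 2.326·4.460 = 53.4 days

53.4 days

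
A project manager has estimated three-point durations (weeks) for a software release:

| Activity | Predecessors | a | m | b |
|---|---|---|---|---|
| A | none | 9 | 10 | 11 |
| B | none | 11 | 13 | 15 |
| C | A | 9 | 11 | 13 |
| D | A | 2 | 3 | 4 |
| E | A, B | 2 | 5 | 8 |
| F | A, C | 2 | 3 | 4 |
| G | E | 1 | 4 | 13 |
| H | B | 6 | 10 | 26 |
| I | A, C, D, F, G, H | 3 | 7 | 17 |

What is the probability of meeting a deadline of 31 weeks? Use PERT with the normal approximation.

0.314

te_A = (9 + 4·10 + 11)/6 = 60/6 = 10; σ²_A = ((11−9)/6)² = 0.111
te_B = (11 + 4·13 + 15)/6 = 78/6 = 13; σ²_B = ((15−11)/6)² = 0.444
te_C = (9 + 4·11 + 13)/6 = 66/6 = 11; σ²_C = ((13−9)/6)² = 0.444
te_D = (2 + 4·3 + 4)/6 = 18/6 = 3; σ²_D = ((4−2)/6)² = 0.111
te_E = (2 + 4·5 + 8)/6 = 30/6 = 5; σ²_E = ((8−2)/6)² = 1.000
te_F = (2 + 4·3 + 4)/6 = 18/6 = 3; σ²_F = ((4−2)/6)² = 0.111
te_G = (1 + 4·4 + 13)/6 = 30/6 = 5; σ²_G = ((13−1)/6)² = 4.000
te_H = (6 + 4·10 + 26)/6 = 72/6 = 12; σ²_H = ((26−6)/6)² = 11.111
te_I = (3 + 4·7 + 17)/6 = 48/6 = 8; σ²_I = ((17−3)/6)² = 5.444

Forward pass:
ES_A = 0; EF_A = 10
ES_B = 0; EF_B = 13
ES_C = 10; EF_C = 10+11 = 21
ES_D = 10; EF_D = 10+3 = 13
ES_E = max(EF_A=10, EF_B=13) = 13; EF_E = 13+5 = 18
ES_F = max(EF_A=10, EF_C=21) = 21; EF_F = 21+3 = 24
ES_G = 18; EF_G = 18+5 = 23
ES_H = 13; EF_H = 13+12 = 25
ES_I = max(EF_A=10, EF_C=21, EF_D=13, EF_F=24, EF_G=23, EF_H=25) = 25; EF_I = 25+8 = 33
Expected project duration μ = 33 weeks. Critical path: B → H → I.

Variance along critical path = 0.444 + 11.111 + 5.444 = 17.000; σ = √17.000 = 4.123 weeks.
Z = (31 − 33) / 4.123 = -0.485
P(T ≤ 31) = Φ(-0.485) ≈ 0.314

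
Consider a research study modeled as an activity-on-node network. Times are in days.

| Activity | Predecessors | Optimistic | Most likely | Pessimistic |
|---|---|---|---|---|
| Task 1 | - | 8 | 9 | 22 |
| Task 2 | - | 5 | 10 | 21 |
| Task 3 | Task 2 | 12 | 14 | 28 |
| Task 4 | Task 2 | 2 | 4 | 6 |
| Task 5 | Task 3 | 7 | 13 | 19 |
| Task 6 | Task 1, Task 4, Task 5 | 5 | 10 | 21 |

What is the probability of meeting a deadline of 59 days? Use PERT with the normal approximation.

te_Task 1 = (8 + 4·9 + 22)/6 = 66/6 = 11; σ²_Task 1 = ((22−8)/6)² = 5.444
te_Task 2 = (5 + 4·10 + 21)/6 = 66/6 = 11; σ²_Task 2 = ((21−5)/6)² = 7.111
te_Task 3 = (12 + 4·14 + 28)/6 = 96/6 = 16; σ²_Task 3 = ((28−12)/6)² = 7.111
te_Task 4 = (2 + 4·4 + 6)/6 = 24/6 = 4; σ²_Task 4 = ((6−2)/6)² = 0.444
te_Task 5 = (7 + 4·13 + 19)/6 = 78/6 = 13; σ²_Task 5 = ((19−7)/6)² = 4.000
te_Task 6 = (5 + 4·10 + 21)/6 = 66/6 = 11; σ²_Task 6 = ((21−5)/6)² = 7.111

Forward pass:
ES_Task 1 = 0; EF_Task 1 = 11
ES_Task 2 = 0; EF_Task 2 = 11
ES_Task 3 = 11; EF_Task 3 = 11+16 = 27
ES_Task 4 = 11; EF_Task 4 = 11+4 = 15
ES_Task 5 = 27; EF_Task 5 = 27+13 = 40
ES_Task 6 = max(EF_Task 1=11, EF_Task 4=15, EF_Task 5=40) = 40; EF_Task 6 = 40+11 = 51
Expected project duration μ = 51 days. Critical path: Task 2 → Task 3 → Task 5 → Task 6.

Variance along critical path = 7.111 + 7.111 + 4.000 + 7.111 = 25.333; σ = √25.333 = 5.033 days.
Z = (59 − 51) / 5.033 = 1.589
P(T ≤ 59) = Φ(1.589) ≈ 0.944

0.944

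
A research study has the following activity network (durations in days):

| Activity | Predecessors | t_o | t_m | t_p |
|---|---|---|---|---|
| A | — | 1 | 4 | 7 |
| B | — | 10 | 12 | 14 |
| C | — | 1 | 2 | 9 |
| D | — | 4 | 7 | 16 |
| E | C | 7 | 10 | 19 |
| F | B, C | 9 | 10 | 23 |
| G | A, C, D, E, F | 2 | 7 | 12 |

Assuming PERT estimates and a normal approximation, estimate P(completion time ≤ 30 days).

te_A = (1 + 4·4 + 7)/6 = 24/6 = 4; σ²_A = ((7−1)/6)² = 1.000
te_B = (10 + 4·12 + 14)/6 = 72/6 = 12; σ²_B = ((14−10)/6)² = 0.444
te_C = (1 + 4·2 + 9)/6 = 18/6 = 3; σ²_C = ((9−1)/6)² = 1.778
te_D = (4 + 4·7 + 16)/6 = 48/6 = 8; σ²_D = ((16−4)/6)² = 4.000
te_E = (7 + 4·10 + 19)/6 = 66/6 = 11; σ²_E = ((19−7)/6)² = 4.000
te_F = (9 + 4·10 + 23)/6 = 72/6 = 12; σ²_F = ((23−9)/6)² = 5.444
te_G = (2 + 4·7 + 12)/6 = 42/6 = 7; σ²_G = ((12−2)/6)² = 2.778

Forward pass:
ES_A = 0; EF_A = 4
ES_B = 0; EF_B = 12
ES_C = 0; EF_C = 3
ES_D = 0; EF_D = 8
ES_E = 3; EF_E = 3+11 = 14
ES_F = max(EF_B=12, EF_C=3) = 12; EF_F = 12+12 = 24
ES_G = max(EF_A=4, EF_C=3, EF_D=8, EF_E=14, EF_F=24) = 24; EF_G = 24+7 = 31
Expected project duration μ = 31 days. Critical path: B → F → G.

Variance along critical path = 0.444 + 5.444 + 2.778 = 8.667; σ = √8.667 = 2.944 days.
Z = (30 − 31) / 2.944 = -0.340
P(T ≤ 30) = Φ(-0.340) ≈ 0.367

0.367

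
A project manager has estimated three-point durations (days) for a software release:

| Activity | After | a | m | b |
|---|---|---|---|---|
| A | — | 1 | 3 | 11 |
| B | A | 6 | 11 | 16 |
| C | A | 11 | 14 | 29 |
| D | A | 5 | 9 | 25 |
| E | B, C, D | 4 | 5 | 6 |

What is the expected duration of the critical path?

25 days

te_A = (1 + 4·3 + 11)/6 = 24/6 = 4
te_B = (6 + 4·11 + 16)/6 = 66/6 = 11
te_C = (11 + 4·14 + 29)/6 = 96/6 = 16
te_D = (5 + 4·9 + 25)/6 = 66/6 = 11
te_E = (4 + 4·5 + 6)/6 = 30/6 = 5

Forward pass:
ES_A = 0; EF_A = 4
ES_B = 4; EF_B = 4+11 = 15
ES_C = 4; EF_C = 4+16 = 20
ES_D = 4; EF_D = 4+11 = 15
ES_E = max(EF_B=15, EF_C=20, EF_D=15) = 20; EF_E = 20+5 = 25
Expected project duration μ = 25 days. Critical path: A → C → E.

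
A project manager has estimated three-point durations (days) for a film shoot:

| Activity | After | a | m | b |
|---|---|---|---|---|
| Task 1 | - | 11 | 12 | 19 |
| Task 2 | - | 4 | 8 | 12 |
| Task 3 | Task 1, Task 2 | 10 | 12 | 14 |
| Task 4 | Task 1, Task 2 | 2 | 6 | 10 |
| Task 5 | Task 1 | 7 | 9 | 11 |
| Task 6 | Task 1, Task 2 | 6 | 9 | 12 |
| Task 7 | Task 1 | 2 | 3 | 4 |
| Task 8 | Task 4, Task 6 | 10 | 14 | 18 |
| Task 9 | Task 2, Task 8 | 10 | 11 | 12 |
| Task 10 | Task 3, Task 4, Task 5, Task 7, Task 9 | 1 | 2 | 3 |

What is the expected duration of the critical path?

49 days

te_Task 1 = (11 + 4·12 + 19)/6 = 78/6 = 13
te_Task 2 = (4 + 4·8 + 12)/6 = 48/6 = 8
te_Task 3 = (10 + 4·12 + 14)/6 = 72/6 = 12
te_Task 4 = (2 + 4·6 + 10)/6 = 36/6 = 6
te_Task 5 = (7 + 4·9 + 11)/6 = 54/6 = 9
te_Task 6 = (6 + 4·9 + 12)/6 = 54/6 = 9
te_Task 7 = (2 + 4·3 + 4)/6 = 18/6 = 3
te_Task 8 = (10 + 4·14 + 18)/6 = 84/6 = 14
te_Task 9 = (10 + 4·11 + 12)/6 = 66/6 = 11
te_Task 10 = (1 + 4·2 + 3)/6 = 12/6 = 2

Forward pass:
ES_Task 1 = 0; EF_Task 1 = 13
ES_Task 2 = 0; EF_Task 2 = 8
ES_Task 3 = max(EF_Task 1=13, EF_Task 2=8) = 13; EF_Task 3 = 13+12 = 25
ES_Task 4 = max(EF_Task 1=13, EF_Task 2=8) = 13; EF_Task 4 = 13+6 = 19
ES_Task 5 = 13; EF_Task 5 = 13+9 = 22
ES_Task 6 = max(EF_Task 1=13, EF_Task 2=8) = 13; EF_Task 6 = 13+9 = 22
ES_Task 7 = 13; EF_Task 7 = 13+3 = 16
ES_Task 8 = max(EF_Task 4=19, EF_Task 6=22) = 22; EF_Task 8 = 22+14 = 36
ES_Task 9 = max(EF_Task 2=8, EF_Task 8=36) = 36; EF_Task 9 = 36+11 = 47
ES_Task 10 = max(EF_Task 3=25, EF_Task 4=19, EF_Task 5=22, EF_Task 7=16, EF_Task 9=47) = 47; EF_Task 10 = 47+2 = 49
Expected project duration μ = 49 days. Critical path: Task 1 → Task 6 → Task 8 → Task 9 → Task 10.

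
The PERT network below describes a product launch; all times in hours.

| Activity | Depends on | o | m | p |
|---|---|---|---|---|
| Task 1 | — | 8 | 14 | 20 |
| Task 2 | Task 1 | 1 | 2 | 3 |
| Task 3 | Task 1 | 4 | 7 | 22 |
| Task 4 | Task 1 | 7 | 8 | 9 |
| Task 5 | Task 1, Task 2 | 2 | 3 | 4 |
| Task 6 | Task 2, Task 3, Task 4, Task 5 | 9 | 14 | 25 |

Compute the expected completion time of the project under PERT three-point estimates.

te_Task 1 = (8 + 4·14 + 20)/6 = 84/6 = 14
te_Task 2 = (1 + 4·2 + 3)/6 = 12/6 = 2
te_Task 3 = (4 + 4·7 + 22)/6 = 54/6 = 9
te_Task 4 = (7 + 4·8 + 9)/6 = 48/6 = 8
te_Task 5 = (2 + 4·3 + 4)/6 = 18/6 = 3
te_Task 6 = (9 + 4·14 + 25)/6 = 90/6 = 15

Forward pass:
ES_Task 1 = 0; EF_Task 1 = 14
ES_Task 2 = 14; EF_Task 2 = 14+2 = 16
ES_Task 3 = 14; EF_Task 3 = 14+9 = 23
ES_Task 4 = 14; EF_Task 4 = 14+8 = 22
ES_Task 5 = max(EF_Task 1=14, EF_Task 2=16) = 16; EF_Task 5 = 16+3 = 19
ES_Task 6 = max(EF_Task 2=16, EF_Task 3=23, EF_Task 4=22, EF_Task 5=19) = 23; EF_Task 6 = 23+15 = 38
Expected project duration μ = 38 hours. Critical path: Task 1 → Task 3 → Task 6.

38 hours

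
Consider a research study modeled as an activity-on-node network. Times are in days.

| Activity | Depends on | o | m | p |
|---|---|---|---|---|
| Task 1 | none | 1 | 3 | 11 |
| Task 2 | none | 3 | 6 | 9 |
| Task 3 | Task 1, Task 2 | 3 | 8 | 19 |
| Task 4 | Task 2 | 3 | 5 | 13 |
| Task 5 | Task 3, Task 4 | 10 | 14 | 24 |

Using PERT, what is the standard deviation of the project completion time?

3.68 days

te_Task 1 = (1 + 4·3 + 11)/6 = 24/6 = 4; σ²_Task 1 = ((11−1)/6)² = 2.778
te_Task 2 = (3 + 4·6 + 9)/6 = 36/6 = 6; σ²_Task 2 = ((9−3)/6)² = 1.000
te_Task 3 = (3 + 4·8 + 19)/6 = 54/6 = 9; σ²_Task 3 = ((19−3)/6)² = 7.111
te_Task 4 = (3 + 4·5 + 13)/6 = 36/6 = 6; σ²_Task 4 = ((13−3)/6)² = 2.778
te_Task 5 = (10 + 4·14 + 24)/6 = 90/6 = 15; σ²_Task 5 = ((24−10)/6)² = 5.444

Forward pass:
ES_Task 1 = 0; EF_Task 1 = 4
ES_Task 2 = 0; EF_Task 2 = 6
ES_Task 3 = max(EF_Task 1=4, EF_Task 2=6) = 6; EF_Task 3 = 6+9 = 15
ES_Task 4 = 6; EF_Task 4 = 6+6 = 12
ES_Task 5 = max(EF_Task 3=15, EF_Task 4=12) = 15; EF_Task 5 = 15+15 = 30
Expected project duration μ = 30 days. Critical path: Task 2 → Task 3 → Task 5.

Variance along critical path = 1.000 + 7.111 + 5.444 = 13.556
σ = √13.556 = 3.682 days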